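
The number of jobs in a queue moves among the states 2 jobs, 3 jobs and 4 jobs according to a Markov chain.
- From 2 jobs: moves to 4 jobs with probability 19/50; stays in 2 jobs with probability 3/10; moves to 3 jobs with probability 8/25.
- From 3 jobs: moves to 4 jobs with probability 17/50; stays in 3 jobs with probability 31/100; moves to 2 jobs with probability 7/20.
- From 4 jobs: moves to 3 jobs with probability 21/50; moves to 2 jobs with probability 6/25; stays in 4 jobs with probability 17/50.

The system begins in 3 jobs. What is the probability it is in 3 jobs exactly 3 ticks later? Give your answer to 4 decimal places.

0.3519

Propagate the distribution vector 3 ticks from 3 jobs.
After 0 ticks: (0.0000, 1.0000, 0.0000)
After 1 tick: (0.3500, 0.3100, 0.3400)
After 2 ticks: (0.2951, 0.3509, 0.3540)
After 3 ticks: (0.2963, 0.3519, 0.3518)
P(in 3 jobs after 3 ticks) = 0.3519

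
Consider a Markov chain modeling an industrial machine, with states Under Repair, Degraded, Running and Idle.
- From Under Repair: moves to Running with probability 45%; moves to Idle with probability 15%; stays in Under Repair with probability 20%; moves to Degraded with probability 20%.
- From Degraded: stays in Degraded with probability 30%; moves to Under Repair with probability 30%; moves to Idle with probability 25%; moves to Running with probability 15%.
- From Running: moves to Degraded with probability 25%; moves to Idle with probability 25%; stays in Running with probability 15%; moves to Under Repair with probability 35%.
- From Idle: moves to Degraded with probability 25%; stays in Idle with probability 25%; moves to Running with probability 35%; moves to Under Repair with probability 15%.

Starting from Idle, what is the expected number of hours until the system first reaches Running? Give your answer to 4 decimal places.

3.1325

Let t(s) be the expected number of hours to first reach Running from state s, with t(Running) = 0. Conditioning on the first hour:
t(Under Repair) = 1 + 0.2·t(Under Repair) + 0.2·t(Degraded) + 0.15·t(Idle)
t(Degraded) = 1 + 0.3·t(Under Repair) + 0.3·t(Degraded) + 0.25·t(Idle)
t(Idle) = 1 + 0.15·t(Under Repair) + 0.25·t(Degraded) + 0.25·t(Idle)
Solving: t(Under Repair) = 2.7711, t(Degraded) = 3.7349, t(Idle) = 3.1325.
Expected hours from Idle to Running: 3.1325.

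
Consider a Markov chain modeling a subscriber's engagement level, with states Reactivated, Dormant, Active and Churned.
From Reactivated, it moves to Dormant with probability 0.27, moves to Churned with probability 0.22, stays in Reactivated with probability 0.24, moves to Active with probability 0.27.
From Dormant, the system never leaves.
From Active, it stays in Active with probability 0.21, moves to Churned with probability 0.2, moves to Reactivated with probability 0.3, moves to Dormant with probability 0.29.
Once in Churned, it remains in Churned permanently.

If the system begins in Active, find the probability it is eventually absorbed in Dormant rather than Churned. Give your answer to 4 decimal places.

0.5803

Let h(s) be the probability of absorption at Dormant starting from transient state s. Then h(Dormant) = 1 and h(Churned) = 0. By first-step analysis:
h(Reactivated) = 0.24·h(Reactivated) + 0.27·1 + 0.27·h(Active) + 0.22·0
h(Active) = 0.3·h(Reactivated) + 0.29·1 + 0.21·h(Active) + 0.2·0
Solving: h(Reactivated) = 0.5614, h(Active) = 0.5803.
Starting from Active, the probability is 0.5803.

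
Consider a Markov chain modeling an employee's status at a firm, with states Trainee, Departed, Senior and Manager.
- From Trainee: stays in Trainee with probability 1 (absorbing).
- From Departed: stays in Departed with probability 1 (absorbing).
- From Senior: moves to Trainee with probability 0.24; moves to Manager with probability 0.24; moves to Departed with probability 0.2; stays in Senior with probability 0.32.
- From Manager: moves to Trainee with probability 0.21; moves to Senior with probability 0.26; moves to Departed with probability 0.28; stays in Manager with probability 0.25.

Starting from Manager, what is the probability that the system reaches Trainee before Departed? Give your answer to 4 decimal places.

Let h(s) be the probability of absorption at Trainee starting from transient state s. Then h(Trainee) = 1 and h(Departed) = 0. By first-step analysis:
h(Senior) = 0.24·1 + 0.2·0 + 0.32·h(Senior) + 0.24·h(Manager)
h(Manager) = 0.21·1 + 0.28·0 + 0.26·h(Senior) + 0.25·h(Manager)
Solving: h(Senior) = 0.5147, h(Manager) = 0.4584.
Starting from Manager, the probability is 0.4584.

0.4584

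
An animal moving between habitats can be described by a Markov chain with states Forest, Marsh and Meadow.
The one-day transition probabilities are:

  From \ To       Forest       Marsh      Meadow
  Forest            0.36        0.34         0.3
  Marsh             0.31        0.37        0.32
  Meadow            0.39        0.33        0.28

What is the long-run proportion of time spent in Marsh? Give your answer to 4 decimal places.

0.3474

Let the stationary distribution be π with π = πP and π_1 + π_2 + π_3 = 1.
π_1 = 0.36·π_1 + 0.31·π_2 + 0.39·π_3
π_2 = 0.34·π_1 + 0.37·π_2 + 0.33·π_3
Solving with the normalization constraint gives π = (0.3517, 0.3474, 0.3009).
So the stationary probability of Marsh is 0.3474.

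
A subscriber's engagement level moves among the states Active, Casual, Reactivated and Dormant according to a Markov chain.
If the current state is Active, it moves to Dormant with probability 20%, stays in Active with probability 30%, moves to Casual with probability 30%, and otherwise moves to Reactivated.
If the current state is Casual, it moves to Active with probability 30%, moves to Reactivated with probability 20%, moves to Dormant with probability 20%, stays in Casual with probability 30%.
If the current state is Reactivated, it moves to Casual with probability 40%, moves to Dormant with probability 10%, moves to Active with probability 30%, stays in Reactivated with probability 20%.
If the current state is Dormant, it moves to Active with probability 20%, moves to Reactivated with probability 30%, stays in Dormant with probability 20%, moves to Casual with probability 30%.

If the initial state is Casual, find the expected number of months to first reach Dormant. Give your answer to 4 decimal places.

5.5556

Let t(s) be the expected number of months to first reach Dormant from state s, with t(Dormant) = 0. Conditioning on the first month:
t(Active) = 1 + 0.3·t(Active) + 0.3·t(Casual) + 0.2·t(Reactivated)
t(Casual) = 1 + 0.3·t(Active) + 0.3·t(Casual) + 0.2·t(Reactivated)
t(Reactivated) = 1 + 0.3·t(Active) + 0.4·t(Casual) + 0.2·t(Reactivated)
Solving: t(Active) = 5.5556, t(Casual) = 5.5556, t(Reactivated) = 6.1111.
Expected months from Casual to Dormant: 5.5556.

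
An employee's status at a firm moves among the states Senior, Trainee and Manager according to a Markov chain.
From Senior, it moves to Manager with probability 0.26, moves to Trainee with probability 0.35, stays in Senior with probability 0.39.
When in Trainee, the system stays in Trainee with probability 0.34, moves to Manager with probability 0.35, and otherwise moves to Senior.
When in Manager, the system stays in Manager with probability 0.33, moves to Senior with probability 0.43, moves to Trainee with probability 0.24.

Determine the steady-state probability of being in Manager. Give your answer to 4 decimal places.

0.3098

Let the stationary distribution be π with π = πP and π_1 + π_2 + π_3 = 1.
π_1 = 0.39·π_1 + 0.31·π_2 + 0.43·π_3
π_2 = 0.35·π_1 + 0.34·π_2 + 0.24·π_3
Solving with the normalization constraint gives π = (0.3774, 0.3128, 0.3098).
So the stationary probability of Manager is 0.3098.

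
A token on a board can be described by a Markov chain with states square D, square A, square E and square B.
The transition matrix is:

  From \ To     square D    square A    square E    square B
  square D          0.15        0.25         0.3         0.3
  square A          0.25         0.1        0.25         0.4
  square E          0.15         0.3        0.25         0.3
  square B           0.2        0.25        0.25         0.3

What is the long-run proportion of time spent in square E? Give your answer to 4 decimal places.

0.2595

Let the stationary distribution be π with π = πP and π_1 + π_2 + π_3 + π_4 = 1.
π_1 = 0.15·π_1 + 0.25·π_2 + 0.15·π_3 + 0.2·π_4
π_2 = 0.25·π_1 + 0.1·π_2 + 0.3·π_3 + 0.25·π_4
π_3 = 0.3·π_1 + 0.25·π_2 + 0.25·π_3 + 0.25·π_4
Solving with the normalization constraint gives π = (0.1890, 0.2287, 0.2595, 0.3229).
So the stationary probability of square E is 0.2595.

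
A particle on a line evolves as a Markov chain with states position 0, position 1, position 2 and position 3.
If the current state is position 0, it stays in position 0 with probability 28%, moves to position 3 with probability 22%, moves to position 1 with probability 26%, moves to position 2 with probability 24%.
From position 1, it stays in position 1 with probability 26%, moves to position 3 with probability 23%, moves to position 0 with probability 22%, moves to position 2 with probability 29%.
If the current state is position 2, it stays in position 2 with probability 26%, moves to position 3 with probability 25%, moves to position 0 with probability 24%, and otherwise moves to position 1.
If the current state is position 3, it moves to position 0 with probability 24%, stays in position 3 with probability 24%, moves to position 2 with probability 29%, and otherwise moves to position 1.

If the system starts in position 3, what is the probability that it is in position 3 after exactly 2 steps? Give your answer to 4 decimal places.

0.2358

Propagate the distribution vector 2 steps from position 3.
After 0 steps: (0.0000, 0.0000, 0.0000, 1.0000)
After 1 step: (0.2400, 0.2300, 0.2900, 0.2400)
After 2 steps: (0.2450, 0.2499, 0.2693, 0.2358)
P(in position 3 after 2 steps) = 0.2358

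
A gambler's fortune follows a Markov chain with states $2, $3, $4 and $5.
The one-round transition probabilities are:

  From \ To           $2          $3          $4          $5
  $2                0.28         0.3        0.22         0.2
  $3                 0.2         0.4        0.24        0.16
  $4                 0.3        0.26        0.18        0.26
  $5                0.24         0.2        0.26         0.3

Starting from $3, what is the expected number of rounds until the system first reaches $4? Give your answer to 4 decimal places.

Let t(s) be the expected number of rounds to first reach $4 from state s, with t($4) = 0. Conditioning on the first round:
t($2) = 1 + 0.28·t($2) + 0.3·t($3) + 0.2·t($5)
t($3) = 1 + 0.2·t($2) + 0.4·t($3) + 0.16·t($5)
t($5) = 1 + 0.24·t($2) + 0.2·t($3) + 0.3·t($5)
Solving: t($2) = 4.2636, t($3) = 4.1769, t($5) = 4.0838.
Expected rounds from $3 to $4: 4.1769.

4.1769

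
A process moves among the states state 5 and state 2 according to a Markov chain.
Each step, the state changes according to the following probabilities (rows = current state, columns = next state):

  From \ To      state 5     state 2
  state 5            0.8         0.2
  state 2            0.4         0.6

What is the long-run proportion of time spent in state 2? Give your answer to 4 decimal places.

0.3333

Let the stationary distribution be π with π = πP and π_1 + π_2 = 1.
π_1 = 0.8·π_1 + 0.4·π_2
Solving with the normalization constraint gives π = (0.6667, 0.3333).
So the stationary probability of state 2 is 0.3333.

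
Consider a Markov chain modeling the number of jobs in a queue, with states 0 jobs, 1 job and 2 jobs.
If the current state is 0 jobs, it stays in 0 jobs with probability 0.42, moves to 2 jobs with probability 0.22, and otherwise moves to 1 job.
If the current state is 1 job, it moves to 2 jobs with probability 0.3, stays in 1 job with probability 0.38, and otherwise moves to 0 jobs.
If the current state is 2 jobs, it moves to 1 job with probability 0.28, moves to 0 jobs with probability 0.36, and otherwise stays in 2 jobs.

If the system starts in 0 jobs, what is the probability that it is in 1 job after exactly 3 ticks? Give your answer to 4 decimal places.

0.3446

Propagate the distribution vector 3 ticks from 0 jobs.
After 0 ticks: (1.0000, 0.0000, 0.0000)
After 1 tick: (0.4200, 0.3600, 0.2200)
After 2 ticks: (0.3708, 0.3496, 0.2796)
After 3 ticks: (0.3683, 0.3446, 0.2871)
P(in 1 job after 3 ticks) = 0.3446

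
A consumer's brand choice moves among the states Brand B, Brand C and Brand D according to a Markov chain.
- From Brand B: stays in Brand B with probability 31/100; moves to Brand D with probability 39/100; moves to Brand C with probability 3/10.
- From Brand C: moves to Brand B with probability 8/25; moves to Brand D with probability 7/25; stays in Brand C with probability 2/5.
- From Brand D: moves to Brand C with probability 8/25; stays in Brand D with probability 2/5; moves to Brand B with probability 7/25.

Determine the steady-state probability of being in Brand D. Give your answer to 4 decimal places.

Let the stationary distribution be π with π = πP and π_1 + π_2 + π_3 = 1.
π_1 = 0.31·π_1 + 0.32·π_2 + 0.28·π_3
π_2 = 0.3·π_1 + 0.4·π_2 + 0.32·π_3
Solving with the normalization constraint gives π = (0.3027, 0.3412, 0.3560).
So the stationary probability of Brand D is 0.3560.

0.3560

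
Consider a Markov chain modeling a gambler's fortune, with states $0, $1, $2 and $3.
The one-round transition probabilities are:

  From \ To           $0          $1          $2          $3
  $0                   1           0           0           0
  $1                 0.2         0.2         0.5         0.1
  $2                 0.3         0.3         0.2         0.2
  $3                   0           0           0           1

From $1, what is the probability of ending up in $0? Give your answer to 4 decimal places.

0.6327

Let h(s) be the probability of absorption at $0 starting from transient state s. Then h($0) = 1 and h($3) = 0. By first-step analysis:
h($1) = 0.2·1 + 0.2·h($1) + 0.5·h($2) + 0.1·0
h($2) = 0.3·1 + 0.3·h($1) + 0.2·h($2) + 0.2·0
Solving: h($1) = 0.6327, h($2) = 0.6122.
Starting from $1, the probability is 0.6327.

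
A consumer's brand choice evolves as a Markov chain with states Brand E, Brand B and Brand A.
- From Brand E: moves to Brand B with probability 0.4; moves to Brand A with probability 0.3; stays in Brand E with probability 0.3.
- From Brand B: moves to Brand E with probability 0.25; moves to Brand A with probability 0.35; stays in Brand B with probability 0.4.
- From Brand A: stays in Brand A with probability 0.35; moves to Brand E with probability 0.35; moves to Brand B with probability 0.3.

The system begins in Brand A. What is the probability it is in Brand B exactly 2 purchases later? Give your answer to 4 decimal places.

0.3650

Sum over the intermediate state after 1 purchase:
P = P(Brand A→Brand E)·P(Brand E→Brand B) + P(Brand A→Brand B)·P(Brand B→Brand B) + P(Brand A→Brand A)·P(Brand A→Brand B)
  = 0.35×0.4 + 0.3×0.4 + 0.35×0.3
  = 0.1400 + 0.1200 + 0.1050 = 0.3650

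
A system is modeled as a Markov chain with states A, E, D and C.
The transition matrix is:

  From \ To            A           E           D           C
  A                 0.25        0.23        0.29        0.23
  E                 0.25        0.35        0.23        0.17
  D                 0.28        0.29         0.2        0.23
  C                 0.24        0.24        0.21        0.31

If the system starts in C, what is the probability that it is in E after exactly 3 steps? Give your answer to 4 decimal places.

Propagate the distribution vector 3 steps from C.
After 0 steps: (0.0000, 0.0000, 0.0000, 1.0000)
After 1 step: (0.2400, 0.2400, 0.2100, 0.3100)
After 2 steps: (0.2532, 0.2745, 0.2319, 0.2404)
After 3 steps: (0.2546, 0.2793, 0.2334, 0.2328)
P(in E after 3 steps) = 0.2793

0.2793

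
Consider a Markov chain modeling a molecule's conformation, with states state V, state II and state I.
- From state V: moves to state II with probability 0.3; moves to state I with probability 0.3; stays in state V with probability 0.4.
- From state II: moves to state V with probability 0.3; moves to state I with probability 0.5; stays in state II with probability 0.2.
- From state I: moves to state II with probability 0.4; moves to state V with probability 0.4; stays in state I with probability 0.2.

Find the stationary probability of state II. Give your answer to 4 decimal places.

0.3025

Let the stationary distribution be π with π = πP and π_1 + π_2 + π_3 = 1.
π_1 = 0.4·π_1 + 0.3·π_2 + 0.4·π_3
π_2 = 0.3·π_1 + 0.2·π_2 + 0.4·π_3
Solving with the normalization constraint gives π = (0.3697, 0.3025, 0.3277).
So the stationary probability of state II is 0.3025.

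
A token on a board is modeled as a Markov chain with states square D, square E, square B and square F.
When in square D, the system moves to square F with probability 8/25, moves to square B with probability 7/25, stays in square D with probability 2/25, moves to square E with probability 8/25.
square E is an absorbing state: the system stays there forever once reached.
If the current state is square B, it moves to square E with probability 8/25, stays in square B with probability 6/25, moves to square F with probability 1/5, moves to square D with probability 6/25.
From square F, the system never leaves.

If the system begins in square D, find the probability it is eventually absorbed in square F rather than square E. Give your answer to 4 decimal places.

0.4734

Let h(s) be the probability of absorption at square F starting from transient state s. Then h(square F) = 1 and h(square E) = 0. By first-step analysis:
h(square D) = 0.08·h(square D) + 0.32·0 + 0.28·h(square B) + 0.32·1
h(square B) = 0.24·h(square D) + 0.32·0 + 0.24·h(square B) + 0.2·1
Solving: h(square D) = 0.4734, h(square B) = 0.4127.
Starting from square D, the probability is 0.4734.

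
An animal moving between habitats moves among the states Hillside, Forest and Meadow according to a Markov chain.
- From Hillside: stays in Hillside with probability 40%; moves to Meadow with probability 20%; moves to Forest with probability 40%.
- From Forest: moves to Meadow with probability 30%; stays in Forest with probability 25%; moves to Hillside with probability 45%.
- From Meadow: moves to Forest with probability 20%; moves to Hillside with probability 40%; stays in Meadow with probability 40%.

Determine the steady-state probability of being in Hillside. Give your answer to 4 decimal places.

0.4149

Let the stationary distribution be π with π = πP and π_1 + π_2 + π_3 = 1.
π_1 = 0.4·π_1 + 0.45·π_2 + 0.4·π_3
π_2 = 0.4·π_1 + 0.25·π_2 + 0.2·π_3
Solving with the normalization constraint gives π = (0.4149, 0.2979, 0.2872).
So the stationary probability of Hillside is 0.4149.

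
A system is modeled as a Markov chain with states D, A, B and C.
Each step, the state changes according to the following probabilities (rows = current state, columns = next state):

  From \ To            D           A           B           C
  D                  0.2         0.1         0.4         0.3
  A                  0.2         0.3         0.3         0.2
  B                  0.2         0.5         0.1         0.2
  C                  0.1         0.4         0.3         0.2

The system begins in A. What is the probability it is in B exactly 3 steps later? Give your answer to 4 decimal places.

0.2660

Propagate the distribution vector 3 steps from A.
After 0 steps: (0.0000, 1.0000, 0.0000, 0.0000)
After 1 step: (0.2000, 0.3000, 0.3000, 0.2000)
After 2 steps: (0.1800, 0.3400, 0.2600, 0.2200)
After 3 steps: (0.1780, 0.3380, 0.2660, 0.2180)
P(in B after 3 steps) = 0.2660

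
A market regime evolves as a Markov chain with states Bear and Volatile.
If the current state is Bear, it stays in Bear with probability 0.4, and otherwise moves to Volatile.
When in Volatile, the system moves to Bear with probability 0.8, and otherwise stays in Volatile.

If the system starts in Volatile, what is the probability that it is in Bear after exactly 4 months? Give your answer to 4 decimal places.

Propagate the distribution vector 4 months from Volatile.
After 0 months: (0.0000, 1.0000)
After 1 month: (0.8000, 0.2000)
After 2 months: (0.4800, 0.5200)
After 3 months: (0.6080, 0.3920)
After 4 months: (0.5568, 0.4432)
P(in Bear after 4 months) = 0.5568

0.5568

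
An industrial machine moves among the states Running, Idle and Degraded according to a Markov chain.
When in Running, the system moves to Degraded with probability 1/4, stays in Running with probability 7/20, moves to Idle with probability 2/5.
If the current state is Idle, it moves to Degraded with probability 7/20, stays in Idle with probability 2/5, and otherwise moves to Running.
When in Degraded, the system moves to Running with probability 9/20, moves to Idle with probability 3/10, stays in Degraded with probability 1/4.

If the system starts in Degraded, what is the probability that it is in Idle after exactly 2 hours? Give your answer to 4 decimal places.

0.3750

Sum over the intermediate state after 1 hour:
P = P(Degraded→Running)·P(Running→Idle) + P(Degraded→Idle)·P(Idle→Idle) + P(Degraded→Degraded)·P(Degraded→Idle)
  = 0.45×0.4 + 0.3×0.4 + 0.25×0.3
  = 0.1800 + 0.1200 + 0.0750 = 0.3750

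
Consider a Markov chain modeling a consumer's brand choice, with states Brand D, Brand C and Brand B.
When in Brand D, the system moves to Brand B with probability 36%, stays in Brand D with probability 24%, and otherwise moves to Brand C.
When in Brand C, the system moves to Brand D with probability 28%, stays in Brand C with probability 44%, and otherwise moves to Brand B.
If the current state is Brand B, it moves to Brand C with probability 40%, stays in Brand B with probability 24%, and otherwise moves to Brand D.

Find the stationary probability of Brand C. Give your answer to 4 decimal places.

Let the stationary distribution be π with π = πP and π_1 + π_2 + π_3 = 1.
π_1 = 0.24·π_1 + 0.28·π_2 + 0.36·π_3
π_2 = 0.4·π_1 + 0.44·π_2 + 0.4·π_3
Solving with the normalization constraint gives π = (0.2917, 0.4167, 0.2917).
So the stationary probability of Brand C is 0.4167.

0.4167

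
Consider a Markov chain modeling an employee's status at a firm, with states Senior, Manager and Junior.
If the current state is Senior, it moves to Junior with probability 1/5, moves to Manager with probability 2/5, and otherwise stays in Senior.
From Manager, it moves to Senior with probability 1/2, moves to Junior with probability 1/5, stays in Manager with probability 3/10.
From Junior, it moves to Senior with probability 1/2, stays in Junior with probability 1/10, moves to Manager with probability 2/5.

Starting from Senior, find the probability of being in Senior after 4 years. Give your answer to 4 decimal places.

Propagate the distribution vector 4 years from Senior.
After 0 years: (1.0000, 0.0000, 0.0000)
After 1 year: (0.4000, 0.4000, 0.2000)
After 2 years: (0.4600, 0.3600, 0.1800)
After 3 years: (0.4540, 0.3640, 0.1820)
After 4 years: (0.4546, 0.3636, 0.1818)
P(in Senior after 4 years) = 0.4546

0.4546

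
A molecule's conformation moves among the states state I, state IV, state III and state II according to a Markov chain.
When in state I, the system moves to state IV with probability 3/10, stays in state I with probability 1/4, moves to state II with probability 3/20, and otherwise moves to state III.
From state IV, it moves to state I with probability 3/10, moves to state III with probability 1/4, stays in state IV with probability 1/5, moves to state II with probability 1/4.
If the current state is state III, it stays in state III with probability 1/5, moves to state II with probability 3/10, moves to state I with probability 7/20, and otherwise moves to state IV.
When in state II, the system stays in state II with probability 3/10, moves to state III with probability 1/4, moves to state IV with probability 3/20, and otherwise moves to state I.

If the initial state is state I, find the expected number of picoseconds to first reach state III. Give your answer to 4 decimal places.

Let t(s) be the expected number of picoseconds to first reach state III from state s, with t(state III) = 0. Conditioning on the first picosecond:
t(state I) = 1 + 0.25·t(state I) + 0.3·t(state IV) + 0.15·t(state II)
t(state IV) = 1 + 0.3·t(state I) + 0.2·t(state IV) + 0.25·t(state II)
t(state II) = 1 + 0.3·t(state I) + 0.15·t(state IV) + 0.3·t(state II)
Solving: t(state I) = 3.6036, t(state IV) = 3.7838, t(state II) = 3.7838.
Expected picoseconds from state I to state III: 3.6036.

3.6036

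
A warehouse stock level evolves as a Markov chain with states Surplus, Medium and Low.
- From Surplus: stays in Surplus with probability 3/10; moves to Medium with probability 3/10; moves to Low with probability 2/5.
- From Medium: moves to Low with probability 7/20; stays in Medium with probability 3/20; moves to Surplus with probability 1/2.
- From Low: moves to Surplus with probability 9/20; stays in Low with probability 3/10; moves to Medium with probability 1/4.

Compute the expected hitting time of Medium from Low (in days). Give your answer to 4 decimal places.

3.7097

Let t(s) be the expected number of days to first reach Medium from state s, with t(Medium) = 0. Conditioning on the first day:
t(Surplus) = 1 + 0.3·t(Surplus) + 0.4·t(Low)
t(Low) = 1 + 0.45·t(Surplus) + 0.3·t(Low)
Solving: t(Surplus) = 3.5484, t(Low) = 3.7097.
Expected days from Low to Medium: 3.7097.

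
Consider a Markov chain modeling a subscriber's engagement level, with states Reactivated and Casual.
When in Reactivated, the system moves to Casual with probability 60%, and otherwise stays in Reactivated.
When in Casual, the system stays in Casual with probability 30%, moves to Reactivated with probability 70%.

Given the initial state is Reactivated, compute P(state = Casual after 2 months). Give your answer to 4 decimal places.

Sum over the intermediate state after 1 month:
P = P(Reactivated→Reactivated)·P(Reactivated→Casual) + P(Reactivated→Casual)·P(Casual→Casual)
  = 0.4×0.6 + 0.6×0.3
  = 0.2400 + 0.1800 = 0.4200

0.4200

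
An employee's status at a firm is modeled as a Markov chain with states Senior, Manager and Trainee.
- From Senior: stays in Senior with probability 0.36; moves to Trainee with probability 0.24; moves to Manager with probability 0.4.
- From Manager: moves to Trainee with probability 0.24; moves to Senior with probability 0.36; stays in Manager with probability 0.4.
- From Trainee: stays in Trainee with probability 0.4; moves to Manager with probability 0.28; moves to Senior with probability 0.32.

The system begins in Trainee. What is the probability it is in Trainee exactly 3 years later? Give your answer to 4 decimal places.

Propagate the distribution vector 3 years from Trainee.
After 0 years: (0.0000, 0.0000, 1.0000)
After 1 year: (0.3200, 0.2800, 0.4000)
After 2 years: (0.3440, 0.3520, 0.3040)
After 3 years: (0.3478, 0.3635, 0.2886)
P(in Trainee after 3 years) = 0.2886

0.2886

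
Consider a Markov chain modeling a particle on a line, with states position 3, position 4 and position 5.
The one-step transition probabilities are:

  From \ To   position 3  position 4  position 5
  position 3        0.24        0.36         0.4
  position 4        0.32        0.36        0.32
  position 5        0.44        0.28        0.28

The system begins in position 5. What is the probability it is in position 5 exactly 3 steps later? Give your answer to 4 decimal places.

0.3317

Propagate the distribution vector 3 steps from position 5.
After 0 steps: (0.0000, 0.0000, 1.0000)
After 1 step: (0.4400, 0.2800, 0.2800)
After 2 steps: (0.3184, 0.3376, 0.3440)
After 3 steps: (0.3358, 0.3325, 0.3317)
P(in position 5 after 3 steps) = 0.3317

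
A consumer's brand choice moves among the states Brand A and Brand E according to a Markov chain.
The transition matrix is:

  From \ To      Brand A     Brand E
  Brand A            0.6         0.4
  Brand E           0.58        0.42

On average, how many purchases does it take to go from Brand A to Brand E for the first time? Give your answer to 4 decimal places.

2.5000

Let t(s) be the expected number of purchases to first reach Brand E from state s, with t(Brand E) = 0. Conditioning on the first purchase:
t(Brand A) = 1 + 0.6·t(Brand A)
Solving: t(Brand A) = 2.5000.
Expected purchases from Brand A to Brand E: 2.5000.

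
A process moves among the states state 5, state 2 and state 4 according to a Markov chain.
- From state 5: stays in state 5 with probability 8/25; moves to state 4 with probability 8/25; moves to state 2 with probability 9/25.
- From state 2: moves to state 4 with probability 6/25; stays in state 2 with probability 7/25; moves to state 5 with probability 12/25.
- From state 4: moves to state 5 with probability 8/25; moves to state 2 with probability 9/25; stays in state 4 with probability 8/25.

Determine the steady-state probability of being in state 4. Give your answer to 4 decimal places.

0.2933

Let the stationary distribution be π with π = πP and π_1 + π_2 + π_3 = 1.
π_1 = 0.32·π_1 + 0.48·π_2 + 0.32·π_3
π_2 = 0.36·π_1 + 0.28·π_2 + 0.36·π_3
Solving with the normalization constraint gives π = (0.3733, 0.3333, 0.2933).
So the stationary probability of state 4 is 0.2933.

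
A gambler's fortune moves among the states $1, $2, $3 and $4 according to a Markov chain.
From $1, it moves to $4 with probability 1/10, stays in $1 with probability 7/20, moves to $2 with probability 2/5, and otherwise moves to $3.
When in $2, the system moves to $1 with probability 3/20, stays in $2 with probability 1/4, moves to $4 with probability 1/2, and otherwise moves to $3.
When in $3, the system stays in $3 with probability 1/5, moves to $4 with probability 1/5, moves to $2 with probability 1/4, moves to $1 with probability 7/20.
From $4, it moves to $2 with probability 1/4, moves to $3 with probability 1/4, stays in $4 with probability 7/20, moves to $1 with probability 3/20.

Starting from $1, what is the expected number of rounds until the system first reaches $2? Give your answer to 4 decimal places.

Let t(s) be the expected number of rounds to first reach $2 from state s, with t($2) = 0. Conditioning on the first round:
t($1) = 1 + 0.35·t($1) + 0.15·t($3) + 0.1·t($4)
t($3) = 1 + 0.35·t($1) + 0.2·t($3) + 0.2·t($4)
t($4) = 1 + 0.15·t($1) + 0.25·t($3) + 0.35·t($4)
Solving: t($1) = 2.8542, t($3) = 3.3723, t($4) = 3.4942.
Expected rounds from $1 to $2: 2.8542.

2.8542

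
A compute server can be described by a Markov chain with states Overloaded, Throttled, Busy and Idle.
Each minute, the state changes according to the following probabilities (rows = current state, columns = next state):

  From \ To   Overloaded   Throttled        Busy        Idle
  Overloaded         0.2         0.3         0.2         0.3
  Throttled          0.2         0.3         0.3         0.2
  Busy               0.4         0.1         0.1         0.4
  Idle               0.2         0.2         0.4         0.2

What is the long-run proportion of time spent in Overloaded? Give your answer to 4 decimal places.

Let the stationary distribution be π with π = πP and π_1 + π_2 + π_3 + π_4 = 1.
π_1 = 0.2·π_1 + 0.2·π_2 + 0.4·π_3 + 0.2·π_4
π_2 = 0.3·π_1 + 0.3·π_2 + 0.1·π_3 + 0.2·π_4
π_3 = 0.2·π_1 + 0.3·π_2 + 0.1·π_3 + 0.4·π_4
Solving with the normalization constraint gives π = (0.2504, 0.2220, 0.2521, 0.2755).
So the stationary probability of Overloaded is 0.2504.

0.2504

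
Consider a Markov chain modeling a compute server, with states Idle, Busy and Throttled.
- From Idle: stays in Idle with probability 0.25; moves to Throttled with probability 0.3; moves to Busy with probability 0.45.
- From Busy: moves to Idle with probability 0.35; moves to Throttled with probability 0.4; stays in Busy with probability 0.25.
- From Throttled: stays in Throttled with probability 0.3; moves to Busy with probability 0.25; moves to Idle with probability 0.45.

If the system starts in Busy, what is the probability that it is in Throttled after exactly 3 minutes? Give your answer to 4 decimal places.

Propagate the distribution vector 3 minutes from Busy.
After 0 minutes: (0.0000, 1.0000, 0.0000)
After 1 minute: (0.3500, 0.2500, 0.4000)
After 2 minutes: (0.3550, 0.3200, 0.3250)
After 3 minutes: (0.3470, 0.3210, 0.3320)
P(in Throttled after 3 minutes) = 0.3320

0.3320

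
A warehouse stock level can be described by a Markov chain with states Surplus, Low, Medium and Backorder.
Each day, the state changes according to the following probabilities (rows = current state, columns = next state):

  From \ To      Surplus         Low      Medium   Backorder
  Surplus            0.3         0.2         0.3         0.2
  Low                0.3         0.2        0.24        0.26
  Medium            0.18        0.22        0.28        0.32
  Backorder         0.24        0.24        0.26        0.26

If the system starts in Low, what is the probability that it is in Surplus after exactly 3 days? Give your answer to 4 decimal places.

Propagate the distribution vector 3 days from Low.
After 0 days: (0.0000, 1.0000, 0.0000, 0.0000)
After 1 day: (0.3000, 0.2000, 0.2400, 0.2600)
After 2 days: (0.2556, 0.2152, 0.2728, 0.2564)
After 3 days: (0.2519, 0.2157, 0.2714, 0.2610)
P(in Surplus after 3 days) = 0.2519

0.2519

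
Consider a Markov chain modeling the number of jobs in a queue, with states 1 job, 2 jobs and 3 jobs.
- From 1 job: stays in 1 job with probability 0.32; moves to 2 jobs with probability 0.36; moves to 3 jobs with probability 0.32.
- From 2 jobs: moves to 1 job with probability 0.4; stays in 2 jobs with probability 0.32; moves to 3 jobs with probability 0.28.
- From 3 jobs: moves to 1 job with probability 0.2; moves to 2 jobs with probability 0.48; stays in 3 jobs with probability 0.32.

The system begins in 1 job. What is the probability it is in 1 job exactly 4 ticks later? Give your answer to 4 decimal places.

0.3139

Propagate the distribution vector 4 ticks from 1 job.
After 0 ticks: (1.0000, 0.0000, 0.0000)
After 1 tick: (0.3200, 0.3600, 0.3200)
After 2 ticks: (0.3104, 0.3840, 0.3056)
After 3 ticks: (0.3140, 0.3813, 0.3046)
After 4 ticks: (0.3139, 0.3813, 0.3047)
P(in 1 job after 4 ticks) = 0.3139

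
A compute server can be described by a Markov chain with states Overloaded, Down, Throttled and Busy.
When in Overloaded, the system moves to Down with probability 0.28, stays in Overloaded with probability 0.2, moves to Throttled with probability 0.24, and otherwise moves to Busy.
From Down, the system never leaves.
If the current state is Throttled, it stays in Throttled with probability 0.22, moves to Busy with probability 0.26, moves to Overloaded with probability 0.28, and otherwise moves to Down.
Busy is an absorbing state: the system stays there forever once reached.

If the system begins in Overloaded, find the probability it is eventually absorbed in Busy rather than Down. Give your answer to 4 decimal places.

0.5043

Let h(s) be the probability of absorption at Busy starting from transient state s. Then h(Busy) = 1 and h(Down) = 0. By first-step analysis:
h(Overloaded) = 0.2·h(Overloaded) + 0.28·0 + 0.24·h(Throttled) + 0.28·1
h(Throttled) = 0.28·h(Overloaded) + 0.24·0 + 0.22·h(Throttled) + 0.26·1
Solving: h(Overloaded) = 0.5043, h(Throttled) = 0.5144.
Starting from Overloaded, the probability is 0.5043.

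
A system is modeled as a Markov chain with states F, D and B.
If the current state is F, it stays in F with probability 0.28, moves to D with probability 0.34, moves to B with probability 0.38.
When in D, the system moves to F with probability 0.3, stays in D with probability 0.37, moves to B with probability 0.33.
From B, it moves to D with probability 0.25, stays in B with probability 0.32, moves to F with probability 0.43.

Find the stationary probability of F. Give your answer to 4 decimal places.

Let the stationary distribution be π with π = πP and π_1 + π_2 + π_3 = 1.
π_1 = 0.28·π_1 + 0.3·π_2 + 0.43·π_3
π_2 = 0.34·π_1 + 0.37·π_2 + 0.25·π_3
Solving with the normalization constraint gives π = (0.3379, 0.3186, 0.3435).
So the stationary probability of F is 0.3379.

0.3379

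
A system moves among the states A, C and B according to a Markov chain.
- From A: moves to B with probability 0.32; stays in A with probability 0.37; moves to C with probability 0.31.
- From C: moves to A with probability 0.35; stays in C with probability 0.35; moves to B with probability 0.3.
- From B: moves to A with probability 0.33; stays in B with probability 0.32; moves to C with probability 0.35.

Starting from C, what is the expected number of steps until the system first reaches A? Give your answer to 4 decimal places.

Let t(s) be the expected number of steps to first reach A from state s, with t(A) = 0. Conditioning on the first step:
t(C) = 1 + 0.35·t(C) + 0.3·t(B)
t(B) = 1 + 0.35·t(C) + 0.32·t(B)
Solving: t(C) = 2.9080, t(B) = 2.9674.
Expected steps from C to A: 2.9080.

2.9080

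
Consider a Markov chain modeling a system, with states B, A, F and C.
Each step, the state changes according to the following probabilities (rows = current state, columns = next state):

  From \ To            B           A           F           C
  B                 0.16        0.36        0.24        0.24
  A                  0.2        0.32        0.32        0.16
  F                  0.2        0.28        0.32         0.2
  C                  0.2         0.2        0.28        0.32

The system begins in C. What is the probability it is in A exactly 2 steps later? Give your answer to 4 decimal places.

Propagate the distribution vector 2 steps from C.
After 0 steps: (0.0000, 0.0000, 0.0000, 1.0000)
After 1 step: (0.2000, 0.2000, 0.2800, 0.3200)
After 2 steps: (0.1920, 0.2784, 0.2912, 0.2384)
P(in A after 2 steps) = 0.2784

0.2784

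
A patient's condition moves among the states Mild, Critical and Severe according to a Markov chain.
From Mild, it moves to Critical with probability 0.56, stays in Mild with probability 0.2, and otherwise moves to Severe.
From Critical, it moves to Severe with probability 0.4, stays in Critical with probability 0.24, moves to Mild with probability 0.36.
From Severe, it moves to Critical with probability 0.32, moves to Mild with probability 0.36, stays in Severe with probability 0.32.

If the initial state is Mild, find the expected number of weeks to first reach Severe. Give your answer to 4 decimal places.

3.2480

Let t(s) be the expected number of weeks to first reach Severe from state s, with t(Severe) = 0. Conditioning on the first week:
t(Mild) = 1 + 0.2·t(Mild) + 0.56·t(Critical)
t(Critical) = 1 + 0.36·t(Mild) + 0.24·t(Critical)
Solving: t(Mild) = 3.2480, t(Critical) = 2.8543.
Expected weeks from Mild to Severe: 3.2480.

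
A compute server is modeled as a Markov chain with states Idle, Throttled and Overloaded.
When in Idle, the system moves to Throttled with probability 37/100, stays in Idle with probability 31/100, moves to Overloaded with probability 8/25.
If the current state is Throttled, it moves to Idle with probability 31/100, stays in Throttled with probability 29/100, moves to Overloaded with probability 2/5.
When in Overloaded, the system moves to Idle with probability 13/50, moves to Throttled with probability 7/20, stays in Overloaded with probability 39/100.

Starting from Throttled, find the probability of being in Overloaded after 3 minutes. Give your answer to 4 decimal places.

0.3731

Propagate the distribution vector 3 minutes from Throttled.
After 0 minutes: (0.0000, 1.0000, 0.0000)
After 1 minute: (0.3100, 0.2900, 0.4000)
After 2 minutes: (0.2900, 0.3388, 0.3712)
After 3 minutes: (0.2914, 0.3355, 0.3731)
P(in Overloaded after 3 minutes) = 0.3731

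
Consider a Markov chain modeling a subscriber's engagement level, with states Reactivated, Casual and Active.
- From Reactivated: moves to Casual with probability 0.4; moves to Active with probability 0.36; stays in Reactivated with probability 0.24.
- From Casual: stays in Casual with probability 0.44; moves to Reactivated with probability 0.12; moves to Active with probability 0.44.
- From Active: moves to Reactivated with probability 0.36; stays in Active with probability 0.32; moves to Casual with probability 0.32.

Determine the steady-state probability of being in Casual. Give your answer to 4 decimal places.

0.3854

Let the stationary distribution be π with π = πP and π_1 + π_2 + π_3 = 1.
π_1 = 0.24·π_1 + 0.12·π_2 + 0.36·π_3
π_2 = 0.4·π_1 + 0.44·π_2 + 0.32·π_3
Solving with the normalization constraint gives π = (0.2389, 0.3854, 0.3758).
So the stationary probability of Casual is 0.3854.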